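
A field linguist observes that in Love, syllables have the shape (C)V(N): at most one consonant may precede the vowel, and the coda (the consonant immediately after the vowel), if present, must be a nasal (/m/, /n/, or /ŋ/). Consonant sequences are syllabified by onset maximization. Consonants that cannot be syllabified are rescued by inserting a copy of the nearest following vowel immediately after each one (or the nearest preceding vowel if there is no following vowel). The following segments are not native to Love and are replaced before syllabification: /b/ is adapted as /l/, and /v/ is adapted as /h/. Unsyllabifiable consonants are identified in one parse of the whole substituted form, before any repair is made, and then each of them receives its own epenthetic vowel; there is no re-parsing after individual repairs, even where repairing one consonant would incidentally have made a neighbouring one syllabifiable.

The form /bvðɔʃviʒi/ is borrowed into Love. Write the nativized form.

Substitution: /b/ → /l/, /v/ → /h/, giving /lhðɔʃhiʒi/.
Under (C)V(N), the unsyllabifiable consonants are /l/, /h/, /ʃ/ (only a nasal (/m/, /n/, or /ŋ/) is licensed in coda position; onsets are limited to one consonant).
Epenthesis after each stranded consonant: /l/ → /lɔ/, /h/ → /hɔ/, /ʃ/ → /ʃi/.

lɔhɔðɔʃihiʒi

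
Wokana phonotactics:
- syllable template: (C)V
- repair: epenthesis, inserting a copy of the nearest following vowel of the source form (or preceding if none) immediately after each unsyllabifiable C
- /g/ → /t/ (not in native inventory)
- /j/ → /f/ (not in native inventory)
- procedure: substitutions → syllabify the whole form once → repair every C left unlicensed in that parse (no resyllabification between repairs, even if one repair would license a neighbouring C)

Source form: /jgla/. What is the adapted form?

fatala

Substitution: /j/ → /f/, /g/ → /t/, giving /ftla/.
The consonants /f/, /t/ cannot be parsed into a legal (C)V syllable (no codas are permitted; onsets are limited to one consonant).
Epenthesis after each stranded consonant: /f/ → /fa/, /t/ → /ta/.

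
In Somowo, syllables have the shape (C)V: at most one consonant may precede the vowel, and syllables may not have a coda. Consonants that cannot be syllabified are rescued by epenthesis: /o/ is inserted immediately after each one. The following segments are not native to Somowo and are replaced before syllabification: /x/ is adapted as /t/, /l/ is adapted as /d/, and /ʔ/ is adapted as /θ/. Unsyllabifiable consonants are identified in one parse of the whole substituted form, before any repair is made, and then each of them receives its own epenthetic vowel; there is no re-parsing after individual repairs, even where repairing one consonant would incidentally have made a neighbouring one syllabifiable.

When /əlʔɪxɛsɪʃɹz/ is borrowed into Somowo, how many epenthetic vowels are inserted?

4

After substitution the input is /ədθɪtɛsɪʃɹz/.
The unsyllabifiable consonants are /d/, /ʃ/, /ɹ/, /z/; each receives one epenthetic vowel.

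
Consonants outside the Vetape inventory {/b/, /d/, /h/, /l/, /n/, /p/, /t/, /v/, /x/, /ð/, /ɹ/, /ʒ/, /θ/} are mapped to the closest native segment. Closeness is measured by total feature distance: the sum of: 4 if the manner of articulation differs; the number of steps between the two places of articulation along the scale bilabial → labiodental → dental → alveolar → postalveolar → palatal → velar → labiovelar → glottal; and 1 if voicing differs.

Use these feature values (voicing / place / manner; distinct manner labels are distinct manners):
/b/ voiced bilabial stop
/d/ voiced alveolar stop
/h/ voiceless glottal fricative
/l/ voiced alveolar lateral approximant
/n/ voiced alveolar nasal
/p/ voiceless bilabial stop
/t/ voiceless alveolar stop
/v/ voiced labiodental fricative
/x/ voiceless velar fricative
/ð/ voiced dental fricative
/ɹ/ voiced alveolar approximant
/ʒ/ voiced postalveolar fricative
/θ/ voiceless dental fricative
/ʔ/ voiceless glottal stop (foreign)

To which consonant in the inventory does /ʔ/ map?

/h/ is closest: manner differs (stop→fricative, +4), place distance 0 (glottal→glottal), same voicing; total 4. Next closest is /t/ at distance 5.

h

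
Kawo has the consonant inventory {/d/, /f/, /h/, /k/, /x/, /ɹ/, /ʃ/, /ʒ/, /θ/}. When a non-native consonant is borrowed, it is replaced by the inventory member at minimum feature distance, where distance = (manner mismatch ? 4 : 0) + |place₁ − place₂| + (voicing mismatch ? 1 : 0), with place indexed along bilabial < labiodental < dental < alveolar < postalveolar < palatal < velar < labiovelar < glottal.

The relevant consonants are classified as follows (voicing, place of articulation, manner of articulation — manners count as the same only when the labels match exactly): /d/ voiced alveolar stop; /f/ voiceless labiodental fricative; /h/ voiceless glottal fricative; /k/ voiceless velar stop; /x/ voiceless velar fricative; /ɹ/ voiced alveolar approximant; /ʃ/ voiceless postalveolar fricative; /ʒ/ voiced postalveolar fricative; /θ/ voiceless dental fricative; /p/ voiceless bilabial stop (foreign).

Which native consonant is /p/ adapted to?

d

/d/ is closest: same manner (stop), place distance 3 (bilabial→alveolar), voicing differs (+1); total 4. Next closest is /f/ at distance 5.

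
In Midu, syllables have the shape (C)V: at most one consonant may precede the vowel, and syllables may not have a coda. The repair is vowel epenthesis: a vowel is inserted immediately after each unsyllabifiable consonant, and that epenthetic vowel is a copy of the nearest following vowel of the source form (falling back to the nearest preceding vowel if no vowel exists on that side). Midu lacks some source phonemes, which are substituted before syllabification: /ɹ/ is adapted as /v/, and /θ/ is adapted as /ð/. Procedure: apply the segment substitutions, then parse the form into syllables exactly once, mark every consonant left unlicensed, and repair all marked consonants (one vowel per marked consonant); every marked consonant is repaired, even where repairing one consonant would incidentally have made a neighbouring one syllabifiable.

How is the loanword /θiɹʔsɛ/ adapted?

ðivɛʔɛsɛ

Substitution: /θ/ → /ð/, /ɹ/ → /v/, giving /ðivʔsɛ/.
Under (C)V, the unsyllabifiable consonants are /v/, /ʔ/ (no codas are permitted; onsets are limited to one consonant).
Each unlicensed consonant becomes the onset of a new syllable: /v/ → /vɛ/, /ʔ/ → /ʔɛ/.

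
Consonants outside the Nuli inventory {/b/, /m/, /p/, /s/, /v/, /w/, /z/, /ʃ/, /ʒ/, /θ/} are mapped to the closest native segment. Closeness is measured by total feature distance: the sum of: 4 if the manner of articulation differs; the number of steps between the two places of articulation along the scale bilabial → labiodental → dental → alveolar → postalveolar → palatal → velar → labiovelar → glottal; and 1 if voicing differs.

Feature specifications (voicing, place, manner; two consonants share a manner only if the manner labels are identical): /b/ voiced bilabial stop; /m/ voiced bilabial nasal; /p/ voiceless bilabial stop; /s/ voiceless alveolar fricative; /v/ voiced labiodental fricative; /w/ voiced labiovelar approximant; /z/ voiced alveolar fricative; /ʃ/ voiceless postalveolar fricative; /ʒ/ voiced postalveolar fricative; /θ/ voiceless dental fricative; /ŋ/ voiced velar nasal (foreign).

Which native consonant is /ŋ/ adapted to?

w

/w/ is closest: manner differs (nasal→approximant, +4), place distance 1 (velar→labiovelar), same voicing; total 5. Next closest is /m/ at distance 6.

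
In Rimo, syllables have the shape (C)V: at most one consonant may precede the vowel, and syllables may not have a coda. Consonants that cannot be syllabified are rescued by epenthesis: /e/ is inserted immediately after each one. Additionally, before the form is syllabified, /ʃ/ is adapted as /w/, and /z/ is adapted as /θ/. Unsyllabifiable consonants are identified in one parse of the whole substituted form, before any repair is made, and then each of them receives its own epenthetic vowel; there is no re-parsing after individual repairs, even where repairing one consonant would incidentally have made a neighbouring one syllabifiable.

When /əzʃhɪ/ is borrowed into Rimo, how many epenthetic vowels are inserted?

After substitution the input is /əθwhɪ/.
The unsyllabifiable consonants are /θ/, /w/; each receives one epenthetic vowel.

2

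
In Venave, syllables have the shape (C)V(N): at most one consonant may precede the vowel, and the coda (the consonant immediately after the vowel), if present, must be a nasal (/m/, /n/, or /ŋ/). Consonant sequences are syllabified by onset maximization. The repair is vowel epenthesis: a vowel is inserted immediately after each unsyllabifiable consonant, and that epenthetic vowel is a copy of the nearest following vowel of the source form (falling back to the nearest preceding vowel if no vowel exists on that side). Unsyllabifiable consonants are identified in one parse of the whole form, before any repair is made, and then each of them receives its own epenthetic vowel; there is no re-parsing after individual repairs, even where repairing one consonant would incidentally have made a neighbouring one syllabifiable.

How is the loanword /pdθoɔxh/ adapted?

Under (C)V(N), the unsyllabifiable consonants are /p/, /d/, /x/, /h/ (only a nasal (/m/, /n/, or /ŋ/) is licensed in coda position; onsets are limited to one consonant).
Inserting the epenthetic vowel yields /p/ → /po/, /d/ → /do/, /x/ → /xɔ/, /h/ → /hɔ/.

podoθoɔxɔhɔ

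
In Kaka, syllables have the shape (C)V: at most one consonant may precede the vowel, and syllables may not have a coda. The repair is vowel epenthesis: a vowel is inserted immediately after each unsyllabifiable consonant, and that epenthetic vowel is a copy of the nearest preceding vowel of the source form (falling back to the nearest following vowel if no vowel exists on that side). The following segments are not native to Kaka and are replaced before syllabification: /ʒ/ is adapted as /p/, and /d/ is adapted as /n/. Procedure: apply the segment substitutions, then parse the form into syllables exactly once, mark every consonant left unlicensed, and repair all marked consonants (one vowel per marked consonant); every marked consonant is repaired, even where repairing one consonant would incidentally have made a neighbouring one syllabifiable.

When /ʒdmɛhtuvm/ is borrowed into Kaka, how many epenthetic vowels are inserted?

After substitution the input is /pnmɛhtuvm/.
The unsyllabifiable consonants are /p/, /n/, /h/, /v/, /m/; each receives one epenthetic vowel.

5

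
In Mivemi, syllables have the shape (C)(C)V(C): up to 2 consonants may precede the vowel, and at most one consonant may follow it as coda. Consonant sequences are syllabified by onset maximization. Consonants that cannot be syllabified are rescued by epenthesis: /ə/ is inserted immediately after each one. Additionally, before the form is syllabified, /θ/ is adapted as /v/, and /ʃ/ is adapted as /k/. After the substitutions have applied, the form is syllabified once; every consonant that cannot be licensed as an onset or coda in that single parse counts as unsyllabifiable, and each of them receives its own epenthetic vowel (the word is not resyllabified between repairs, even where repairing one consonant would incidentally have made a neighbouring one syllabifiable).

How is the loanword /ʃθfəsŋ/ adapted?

kəvfəsŋə

Substitution: /ʃ/ → /k/, /θ/ → /v/, giving /kvfəsŋ/.
The consonants /k/, /ŋ/ cannot be parsed into a legal (C)(C)V(C) syllable (at most one coda consonant is licensed; onsets may contain at most 2 consonants).
Epenthesis after each stranded consonant: /k/ → /kə/, /ŋ/ → /ŋə/.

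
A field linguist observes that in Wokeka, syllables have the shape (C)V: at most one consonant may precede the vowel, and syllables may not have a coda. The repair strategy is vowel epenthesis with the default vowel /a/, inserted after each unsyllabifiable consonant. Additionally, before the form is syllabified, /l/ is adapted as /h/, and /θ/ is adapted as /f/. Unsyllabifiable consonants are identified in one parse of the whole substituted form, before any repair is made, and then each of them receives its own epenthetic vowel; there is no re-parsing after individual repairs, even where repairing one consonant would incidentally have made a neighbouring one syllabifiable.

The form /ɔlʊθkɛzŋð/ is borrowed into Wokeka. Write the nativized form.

ɔhʊfakɛzaŋaða

Substitution: /l/ → /h/, /θ/ → /f/, giving /ɔhʊfkɛzŋð/.
The consonants /f/, /z/, /ŋ/, /ð/ cannot be parsed into a legal (C)V syllable (no codas are permitted; onsets are limited to one consonant).
Each unlicensed consonant becomes the onset of a new syllable: /f/ → /fa/, /z/ → /za/, /ŋ/ → /ŋa/, /ð/ → /ða/.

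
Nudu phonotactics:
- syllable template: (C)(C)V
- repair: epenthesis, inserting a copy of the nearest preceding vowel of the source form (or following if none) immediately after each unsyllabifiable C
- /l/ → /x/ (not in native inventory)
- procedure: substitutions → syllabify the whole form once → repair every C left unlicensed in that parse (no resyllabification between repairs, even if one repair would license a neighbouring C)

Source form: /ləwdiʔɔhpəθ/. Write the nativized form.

xəwdiʔɔhpəθə

Substitution: /l/ → /x/, giving /xəwdiʔɔhpəθ/.
Under (C)(C)V, the unsyllabifiable consonants are /θ/ (no codas are permitted; onsets may contain at most 2 consonants).
Each unlicensed consonant becomes the onset of a new syllable: /θ/ → /θə/.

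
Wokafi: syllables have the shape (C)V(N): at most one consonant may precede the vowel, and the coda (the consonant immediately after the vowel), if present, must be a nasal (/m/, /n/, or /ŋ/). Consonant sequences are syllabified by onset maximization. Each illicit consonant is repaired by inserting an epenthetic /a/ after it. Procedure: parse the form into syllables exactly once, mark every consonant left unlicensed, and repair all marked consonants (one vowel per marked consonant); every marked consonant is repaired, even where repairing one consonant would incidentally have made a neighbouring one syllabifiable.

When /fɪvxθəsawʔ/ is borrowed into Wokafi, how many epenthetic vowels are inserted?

4

The unsyllabifiable consonants are /v/, /x/, /w/, /ʔ/; each receives one epenthetic vowel.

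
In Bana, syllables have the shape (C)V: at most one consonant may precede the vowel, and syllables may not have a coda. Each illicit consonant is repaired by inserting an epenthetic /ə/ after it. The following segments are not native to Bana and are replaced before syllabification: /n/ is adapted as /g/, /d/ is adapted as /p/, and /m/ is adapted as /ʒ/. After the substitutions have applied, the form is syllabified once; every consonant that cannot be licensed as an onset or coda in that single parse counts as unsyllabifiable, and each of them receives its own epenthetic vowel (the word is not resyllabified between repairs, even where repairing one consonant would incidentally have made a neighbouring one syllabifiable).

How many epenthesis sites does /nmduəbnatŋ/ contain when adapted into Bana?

5

After substitution the input is /gʒpuəbgatŋ/.
The unsyllabifiable consonants are /g/, /ʒ/, /b/, /t/, /ŋ/; each receives one epenthetic vowel.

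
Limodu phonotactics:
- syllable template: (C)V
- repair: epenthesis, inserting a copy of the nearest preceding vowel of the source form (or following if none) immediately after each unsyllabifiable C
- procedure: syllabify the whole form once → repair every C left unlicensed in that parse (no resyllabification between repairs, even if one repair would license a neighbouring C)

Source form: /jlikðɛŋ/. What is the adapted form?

jilikiðɛŋɛ

The consonants /j/, /k/, /ŋ/ cannot be parsed into a legal (C)V syllable (no codas are permitted; onsets are limited to one consonant).
Epenthesis after each stranded consonant: /j/ → /ji/, /k/ → /ki/, /ŋ/ → /ŋɛ/.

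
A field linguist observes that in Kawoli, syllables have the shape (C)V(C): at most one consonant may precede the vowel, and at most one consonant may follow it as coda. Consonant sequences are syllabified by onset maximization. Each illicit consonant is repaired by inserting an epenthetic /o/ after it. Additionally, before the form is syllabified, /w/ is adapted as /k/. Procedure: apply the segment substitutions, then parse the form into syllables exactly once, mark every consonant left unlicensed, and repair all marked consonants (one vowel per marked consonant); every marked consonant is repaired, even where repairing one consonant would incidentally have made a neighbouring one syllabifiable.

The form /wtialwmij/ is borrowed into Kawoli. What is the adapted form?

kotialkomij

Substitution: /w/ → /k/, giving /ktialkmij/.
The consonants /k/, /k/ cannot be parsed into a legal (C)V(C) syllable (at most one coda consonant is licensed; onsets are limited to one consonant).
Epenthesis after each stranded consonant: /k/ → /ko/, /k/ → /ko/.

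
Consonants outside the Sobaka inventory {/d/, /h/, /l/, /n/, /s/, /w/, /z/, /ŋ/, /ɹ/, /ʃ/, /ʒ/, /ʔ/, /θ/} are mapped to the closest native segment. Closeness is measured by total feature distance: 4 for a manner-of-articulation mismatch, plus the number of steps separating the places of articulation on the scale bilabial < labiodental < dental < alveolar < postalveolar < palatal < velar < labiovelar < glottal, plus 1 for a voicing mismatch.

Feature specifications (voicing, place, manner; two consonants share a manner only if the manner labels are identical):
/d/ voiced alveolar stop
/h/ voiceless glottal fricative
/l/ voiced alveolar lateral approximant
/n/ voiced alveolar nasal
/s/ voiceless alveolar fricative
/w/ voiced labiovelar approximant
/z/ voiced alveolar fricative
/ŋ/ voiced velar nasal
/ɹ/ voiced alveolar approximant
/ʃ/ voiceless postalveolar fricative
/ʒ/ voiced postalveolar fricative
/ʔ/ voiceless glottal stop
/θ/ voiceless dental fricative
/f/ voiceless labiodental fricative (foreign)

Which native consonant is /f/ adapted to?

θ

/θ/ is closest: same manner (fricative), place distance 1 (labiodental→dental), same voicing; total 1. Next closest is /s/ at distance 2.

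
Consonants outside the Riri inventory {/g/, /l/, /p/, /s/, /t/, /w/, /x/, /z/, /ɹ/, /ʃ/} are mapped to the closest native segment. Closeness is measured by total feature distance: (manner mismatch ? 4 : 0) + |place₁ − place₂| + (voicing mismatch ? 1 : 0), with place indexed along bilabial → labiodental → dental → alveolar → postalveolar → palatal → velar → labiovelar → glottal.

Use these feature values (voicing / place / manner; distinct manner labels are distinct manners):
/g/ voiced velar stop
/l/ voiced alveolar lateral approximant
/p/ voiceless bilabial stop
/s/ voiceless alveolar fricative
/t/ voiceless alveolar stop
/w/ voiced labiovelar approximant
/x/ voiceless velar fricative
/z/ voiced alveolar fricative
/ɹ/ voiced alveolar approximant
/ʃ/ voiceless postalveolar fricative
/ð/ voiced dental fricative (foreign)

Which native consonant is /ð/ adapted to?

/z/ is closest: same manner (fricative), place distance 1 (dental→alveolar), same voicing; total 1. Next closest is /s/ at distance 2.

z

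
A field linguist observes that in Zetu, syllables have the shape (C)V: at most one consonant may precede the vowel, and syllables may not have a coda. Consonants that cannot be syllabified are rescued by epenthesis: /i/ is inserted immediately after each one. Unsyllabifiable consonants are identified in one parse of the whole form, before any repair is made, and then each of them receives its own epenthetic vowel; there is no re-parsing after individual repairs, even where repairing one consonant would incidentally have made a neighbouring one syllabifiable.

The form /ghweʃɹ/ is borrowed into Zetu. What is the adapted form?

gihiweʃiɹi

The consonants /g/, /h/, /ʃ/, /ɹ/ cannot be parsed into a legal (C)V syllable (no codas are permitted; onsets are limited to one consonant).
Each unlicensed consonant becomes the onset of a new syllable: /g/ → /gi/, /h/ → /hi/, /ʃ/ → /ʃi/, /ɹ/ → /ɹi/.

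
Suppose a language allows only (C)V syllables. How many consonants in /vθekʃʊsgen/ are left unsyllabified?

Syllabifying with onset maximization leaves /v/, /k/, /s/, /n/ stranded (no codas are permitted; onsets are limited to one consonant).

4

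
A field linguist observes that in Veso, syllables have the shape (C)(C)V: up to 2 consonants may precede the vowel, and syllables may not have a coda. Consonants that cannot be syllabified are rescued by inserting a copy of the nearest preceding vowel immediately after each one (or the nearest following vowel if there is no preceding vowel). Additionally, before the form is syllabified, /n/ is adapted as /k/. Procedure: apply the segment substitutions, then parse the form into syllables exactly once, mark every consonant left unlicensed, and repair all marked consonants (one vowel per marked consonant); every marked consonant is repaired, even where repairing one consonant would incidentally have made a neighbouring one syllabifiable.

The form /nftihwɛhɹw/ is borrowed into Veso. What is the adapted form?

kiftihwɛhɛɹɛwɛ

Substitution: /n/ → /k/, giving /kftihwɛhɹw/.
Under (C)(C)V, the unsyllabifiable consonants are /k/, /h/, /ɹ/, /w/ (no codas are permitted; onsets may contain at most 2 consonants).
Inserting the epenthetic vowel yields /k/ → /ki/, /h/ → /hɛ/, /ɹ/ → /ɹɛ/, /w/ → /wɛ/.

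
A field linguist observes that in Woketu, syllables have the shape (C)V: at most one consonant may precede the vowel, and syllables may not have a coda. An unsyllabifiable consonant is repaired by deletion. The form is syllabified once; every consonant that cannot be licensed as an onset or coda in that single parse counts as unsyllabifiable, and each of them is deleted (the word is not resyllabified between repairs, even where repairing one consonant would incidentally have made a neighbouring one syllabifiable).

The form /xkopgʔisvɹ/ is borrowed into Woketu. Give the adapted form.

koʔi

Syllabifying with onset maximization leaves /x/, /p/, /g/, /s/, /v/, /ɹ/ stranded (no codas are permitted; onsets are limited to one consonant).
Deleting the stranded consonants removes /x/, /p/, /g/, /s/, /v/, /ɹ/.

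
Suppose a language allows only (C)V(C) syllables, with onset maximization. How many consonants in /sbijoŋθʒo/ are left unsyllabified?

2

Syllabifying with onset maximization leaves /s/, /θ/ stranded (at most one coda consonant is licensed; onsets are limited to one consonant).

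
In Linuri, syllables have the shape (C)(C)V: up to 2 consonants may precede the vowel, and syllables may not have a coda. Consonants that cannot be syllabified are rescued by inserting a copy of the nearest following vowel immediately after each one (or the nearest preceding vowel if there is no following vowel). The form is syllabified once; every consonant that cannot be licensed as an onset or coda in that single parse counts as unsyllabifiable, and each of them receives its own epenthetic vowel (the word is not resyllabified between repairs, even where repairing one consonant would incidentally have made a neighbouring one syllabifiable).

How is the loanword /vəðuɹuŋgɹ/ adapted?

The consonants /ŋ/, /g/, /ɹ/ cannot be parsed into a legal (C)(C)V syllable (no codas are permitted; onsets may contain at most 2 consonants).
Each unlicensed consonant becomes the onset of a new syllable: /ŋ/ → /ŋu/, /g/ → /gu/, /ɹ/ → /ɹu/.

vəðuɹuŋuguɹu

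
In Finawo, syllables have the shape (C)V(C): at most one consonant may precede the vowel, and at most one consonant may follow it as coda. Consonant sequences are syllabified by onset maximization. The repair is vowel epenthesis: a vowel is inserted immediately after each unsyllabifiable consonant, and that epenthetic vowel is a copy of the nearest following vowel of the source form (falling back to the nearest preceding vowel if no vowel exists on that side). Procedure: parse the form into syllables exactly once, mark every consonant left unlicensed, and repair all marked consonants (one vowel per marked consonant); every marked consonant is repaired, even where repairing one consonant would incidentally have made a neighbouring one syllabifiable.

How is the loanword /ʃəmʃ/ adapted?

ʃəmʃə

Under (C)V(C), the unsyllabifiable consonants are /ʃ/ (at most one coda consonant is licensed; onsets are limited to one consonant).
Inserting the epenthetic vowel yields /ʃ/ → /ʃə/.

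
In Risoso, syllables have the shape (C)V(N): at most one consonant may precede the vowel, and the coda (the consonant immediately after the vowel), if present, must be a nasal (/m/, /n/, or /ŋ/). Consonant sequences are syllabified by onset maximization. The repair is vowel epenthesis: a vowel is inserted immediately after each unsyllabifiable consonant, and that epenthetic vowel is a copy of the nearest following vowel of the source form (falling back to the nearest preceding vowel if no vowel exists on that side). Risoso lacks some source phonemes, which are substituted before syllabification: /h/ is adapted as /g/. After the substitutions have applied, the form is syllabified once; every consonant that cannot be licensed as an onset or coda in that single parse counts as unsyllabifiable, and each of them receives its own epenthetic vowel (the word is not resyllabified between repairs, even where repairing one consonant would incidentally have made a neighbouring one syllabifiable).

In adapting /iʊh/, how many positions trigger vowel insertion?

1

After substitution the input is /iʊg/.
The unsyllabifiable consonants are /g/; each receives one epenthetic vowel.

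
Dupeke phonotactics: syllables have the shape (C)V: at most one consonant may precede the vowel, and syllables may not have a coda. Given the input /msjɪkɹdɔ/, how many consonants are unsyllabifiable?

The consonants /m/, /s/, /k/, /ɹ/ cannot be parsed into a legal (C)V syllable (no codas are permitted; onsets are limited to one consonant).

4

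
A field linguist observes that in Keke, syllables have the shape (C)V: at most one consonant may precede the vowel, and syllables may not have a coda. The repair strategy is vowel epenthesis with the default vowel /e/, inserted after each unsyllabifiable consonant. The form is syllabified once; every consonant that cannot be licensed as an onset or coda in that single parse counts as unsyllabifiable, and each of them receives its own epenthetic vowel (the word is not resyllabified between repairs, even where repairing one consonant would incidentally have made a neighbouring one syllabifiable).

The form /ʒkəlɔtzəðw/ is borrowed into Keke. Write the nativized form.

Syllabifying with onset maximization leaves /ʒ/, /t/, /ð/, /w/ stranded (no codas are permitted; onsets are limited to one consonant).
Epenthesis after each stranded consonant: /ʒ/ → /ʒe/, /t/ → /te/, /ð/ → /ðe/, /w/ → /we/.

ʒekəlɔtezəðewe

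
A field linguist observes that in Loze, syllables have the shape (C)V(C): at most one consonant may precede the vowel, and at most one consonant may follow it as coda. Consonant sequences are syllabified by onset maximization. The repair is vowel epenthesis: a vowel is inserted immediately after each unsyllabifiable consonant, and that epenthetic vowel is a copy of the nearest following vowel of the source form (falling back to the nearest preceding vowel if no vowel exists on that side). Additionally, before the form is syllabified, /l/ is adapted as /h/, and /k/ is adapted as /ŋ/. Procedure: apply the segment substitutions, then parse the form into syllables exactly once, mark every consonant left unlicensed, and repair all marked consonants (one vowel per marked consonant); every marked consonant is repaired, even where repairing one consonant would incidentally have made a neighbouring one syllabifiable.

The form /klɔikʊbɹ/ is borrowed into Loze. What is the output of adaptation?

ŋɔhɔiŋʊbɹʊ

Substitution: /k/ → /ŋ/, /l/ → /h/, giving /ŋhɔiŋʊbɹ/.
The consonants /ŋ/, /ɹ/ cannot be parsed into a legal (C)V(C) syllable (at most one coda consonant is licensed; onsets are limited to one consonant).
Each unlicensed consonant becomes the onset of a new syllable: /ŋ/ → /ŋɔ/, /ɹ/ → /ɹʊ/.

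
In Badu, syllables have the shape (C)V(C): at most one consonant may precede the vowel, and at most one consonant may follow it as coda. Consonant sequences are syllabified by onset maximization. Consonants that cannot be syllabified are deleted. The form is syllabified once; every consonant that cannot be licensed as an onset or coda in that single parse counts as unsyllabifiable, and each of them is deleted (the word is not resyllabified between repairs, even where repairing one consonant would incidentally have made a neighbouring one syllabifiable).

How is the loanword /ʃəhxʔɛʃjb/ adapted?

ʃəhʔɛʃ

Syllabifying with onset maximization leaves /x/, /j/, /b/ stranded (at most one coda consonant is licensed; onsets are limited to one consonant).
Each unlicensed consonant is deleted: /x/, /j/, /b/.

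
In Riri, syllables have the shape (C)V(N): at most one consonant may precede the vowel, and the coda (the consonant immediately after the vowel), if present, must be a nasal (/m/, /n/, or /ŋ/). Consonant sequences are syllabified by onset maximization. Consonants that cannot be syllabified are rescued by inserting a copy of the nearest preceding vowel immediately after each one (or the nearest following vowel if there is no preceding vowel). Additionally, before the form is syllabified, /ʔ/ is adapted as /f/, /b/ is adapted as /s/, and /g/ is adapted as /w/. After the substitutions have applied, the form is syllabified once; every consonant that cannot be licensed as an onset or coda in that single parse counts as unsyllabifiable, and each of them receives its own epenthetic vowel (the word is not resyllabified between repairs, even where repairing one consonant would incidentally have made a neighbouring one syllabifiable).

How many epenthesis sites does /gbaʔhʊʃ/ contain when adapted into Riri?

After substitution the input is /wsafhʊʃ/.
The unsyllabifiable consonants are /w/, /f/, /ʃ/; each receives one epenthetic vowel.

3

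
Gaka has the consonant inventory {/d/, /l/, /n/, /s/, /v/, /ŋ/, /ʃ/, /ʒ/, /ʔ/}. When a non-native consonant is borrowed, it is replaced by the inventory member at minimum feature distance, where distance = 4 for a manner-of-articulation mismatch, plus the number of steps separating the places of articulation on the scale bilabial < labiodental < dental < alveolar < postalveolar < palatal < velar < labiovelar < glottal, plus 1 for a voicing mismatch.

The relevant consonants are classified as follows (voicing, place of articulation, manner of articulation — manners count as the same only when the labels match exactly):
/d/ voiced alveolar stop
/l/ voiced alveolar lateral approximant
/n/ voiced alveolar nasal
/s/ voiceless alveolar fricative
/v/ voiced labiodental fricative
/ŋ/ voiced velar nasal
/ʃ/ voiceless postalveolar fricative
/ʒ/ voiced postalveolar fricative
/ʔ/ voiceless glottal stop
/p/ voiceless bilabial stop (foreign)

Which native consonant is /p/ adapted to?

/d/ is closest: same manner (stop), place distance 3 (bilabial→alveolar), voicing differs (+1); total 4. Next closest is /v/ at distance 6.

d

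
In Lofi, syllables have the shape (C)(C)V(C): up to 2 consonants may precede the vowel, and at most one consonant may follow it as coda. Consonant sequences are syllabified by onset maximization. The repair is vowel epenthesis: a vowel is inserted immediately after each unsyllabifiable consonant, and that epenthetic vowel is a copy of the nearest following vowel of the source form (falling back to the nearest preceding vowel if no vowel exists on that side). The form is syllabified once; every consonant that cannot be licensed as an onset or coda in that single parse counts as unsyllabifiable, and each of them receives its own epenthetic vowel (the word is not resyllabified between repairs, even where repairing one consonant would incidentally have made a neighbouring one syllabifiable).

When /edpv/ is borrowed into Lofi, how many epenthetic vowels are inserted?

The unsyllabifiable consonants are /p/, /v/; each receives one epenthetic vowel.

2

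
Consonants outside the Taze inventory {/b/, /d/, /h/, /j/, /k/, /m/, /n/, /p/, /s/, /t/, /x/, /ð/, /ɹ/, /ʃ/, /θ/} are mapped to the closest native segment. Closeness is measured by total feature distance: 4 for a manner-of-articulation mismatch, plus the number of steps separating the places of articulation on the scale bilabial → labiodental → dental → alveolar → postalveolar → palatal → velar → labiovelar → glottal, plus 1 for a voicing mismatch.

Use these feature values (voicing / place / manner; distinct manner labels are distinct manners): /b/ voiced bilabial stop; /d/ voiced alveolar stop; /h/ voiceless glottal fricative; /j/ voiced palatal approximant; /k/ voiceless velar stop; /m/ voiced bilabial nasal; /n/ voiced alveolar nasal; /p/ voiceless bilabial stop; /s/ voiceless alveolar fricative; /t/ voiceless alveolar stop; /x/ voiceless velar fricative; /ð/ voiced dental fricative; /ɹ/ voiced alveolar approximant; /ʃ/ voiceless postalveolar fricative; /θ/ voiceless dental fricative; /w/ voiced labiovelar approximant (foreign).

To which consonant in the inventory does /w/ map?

j

/j/ is closest: same manner (approximant), place distance 2 (labiovelar→palatal), same voicing; total 2. Next closest is /ɹ/ at distance 4.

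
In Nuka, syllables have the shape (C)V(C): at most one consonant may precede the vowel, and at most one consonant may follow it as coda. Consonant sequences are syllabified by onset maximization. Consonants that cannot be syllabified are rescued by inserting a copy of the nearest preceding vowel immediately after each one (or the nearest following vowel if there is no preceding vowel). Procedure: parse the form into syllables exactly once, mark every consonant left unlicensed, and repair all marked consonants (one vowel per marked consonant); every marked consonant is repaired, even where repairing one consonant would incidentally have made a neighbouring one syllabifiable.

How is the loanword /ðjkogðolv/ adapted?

Syllabifying with onset maximization leaves /ð/, /j/, /v/ stranded (at most one coda consonant is licensed; onsets are limited to one consonant).
Epenthesis after each stranded consonant: /ð/ → /ðo/, /j/ → /jo/, /v/ → /vo/.

ðojokogðolvo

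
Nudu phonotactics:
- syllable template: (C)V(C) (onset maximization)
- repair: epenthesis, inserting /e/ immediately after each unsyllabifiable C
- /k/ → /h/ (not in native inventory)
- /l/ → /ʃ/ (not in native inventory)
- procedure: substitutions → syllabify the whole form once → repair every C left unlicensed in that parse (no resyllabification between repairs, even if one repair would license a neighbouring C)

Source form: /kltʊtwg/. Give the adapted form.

Substitution: /k/ → /h/, /l/ → /ʃ/, giving /hʃtʊtwg/.
Under (C)V(C), the unsyllabifiable consonants are /h/, /ʃ/, /w/, /g/ (at most one coda consonant is licensed; onsets are limited to one consonant).
Each unlicensed consonant becomes the onset of a new syllable: /h/ → /he/, /ʃ/ → /ʃe/, /w/ → /we/, /g/ → /ge/.

heʃetʊtwege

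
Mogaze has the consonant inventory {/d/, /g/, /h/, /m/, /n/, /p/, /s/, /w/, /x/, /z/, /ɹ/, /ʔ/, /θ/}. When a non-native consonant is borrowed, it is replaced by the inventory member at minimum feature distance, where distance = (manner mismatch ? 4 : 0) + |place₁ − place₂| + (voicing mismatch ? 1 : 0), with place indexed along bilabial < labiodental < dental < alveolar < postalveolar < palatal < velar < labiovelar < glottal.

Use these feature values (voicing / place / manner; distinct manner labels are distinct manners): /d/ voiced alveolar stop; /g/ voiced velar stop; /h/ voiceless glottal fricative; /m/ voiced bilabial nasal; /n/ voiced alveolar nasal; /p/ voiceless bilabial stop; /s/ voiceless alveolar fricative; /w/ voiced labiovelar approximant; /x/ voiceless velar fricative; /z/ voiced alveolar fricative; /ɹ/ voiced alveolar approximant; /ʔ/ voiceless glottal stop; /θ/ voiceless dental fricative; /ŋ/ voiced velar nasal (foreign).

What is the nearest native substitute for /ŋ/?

/n/ is closest: same manner (nasal), place distance 3 (velar→alveolar), same voicing; total 3. Next closest is /g/ at distance 4.

n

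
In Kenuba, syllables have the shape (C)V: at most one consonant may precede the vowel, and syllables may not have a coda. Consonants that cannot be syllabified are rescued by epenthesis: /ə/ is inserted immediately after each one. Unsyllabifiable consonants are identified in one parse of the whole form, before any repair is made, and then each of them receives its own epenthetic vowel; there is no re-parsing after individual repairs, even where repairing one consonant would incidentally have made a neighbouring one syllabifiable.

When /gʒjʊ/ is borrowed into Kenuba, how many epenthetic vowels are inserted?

The unsyllabifiable consonants are /g/, /ʒ/; each receives one epenthetic vowel.

2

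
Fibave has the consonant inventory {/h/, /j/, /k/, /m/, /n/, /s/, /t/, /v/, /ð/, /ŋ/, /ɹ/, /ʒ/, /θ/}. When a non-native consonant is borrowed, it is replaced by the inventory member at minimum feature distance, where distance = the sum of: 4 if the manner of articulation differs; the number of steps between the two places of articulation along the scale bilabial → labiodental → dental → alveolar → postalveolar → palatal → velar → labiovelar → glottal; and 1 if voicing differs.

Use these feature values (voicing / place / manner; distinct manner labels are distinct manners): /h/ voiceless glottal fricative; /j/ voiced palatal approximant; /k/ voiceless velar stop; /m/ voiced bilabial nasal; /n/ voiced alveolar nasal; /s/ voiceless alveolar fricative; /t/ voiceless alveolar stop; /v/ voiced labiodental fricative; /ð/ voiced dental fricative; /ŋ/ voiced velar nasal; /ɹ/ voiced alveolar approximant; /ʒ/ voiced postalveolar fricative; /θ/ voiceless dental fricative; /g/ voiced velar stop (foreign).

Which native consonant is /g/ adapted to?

/k/ is closest: same manner (stop), place distance 0 (velar→velar), voicing differs (+1); total 1. Next closest is /t/ at distance 4.

k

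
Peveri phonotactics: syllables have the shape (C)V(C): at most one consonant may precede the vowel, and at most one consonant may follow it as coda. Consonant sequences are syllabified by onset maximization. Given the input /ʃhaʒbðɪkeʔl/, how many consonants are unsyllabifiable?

The consonants /ʃ/, /b/, /l/ cannot be parsed into a legal (C)V(C) syllable (at most one coda consonant is licensed; onsets are limited to one consonant).

3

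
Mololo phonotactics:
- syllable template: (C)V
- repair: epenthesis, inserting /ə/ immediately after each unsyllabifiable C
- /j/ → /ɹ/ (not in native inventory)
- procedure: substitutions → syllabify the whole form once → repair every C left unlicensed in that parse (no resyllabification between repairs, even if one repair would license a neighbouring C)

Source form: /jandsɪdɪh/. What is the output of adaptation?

ɹanədəsɪdɪhə

Substitution: /j/ → /ɹ/, giving /ɹandsɪdɪh/.
The consonants /n/, /d/, /h/ cannot be parsed into a legal (C)V syllable (no codas are permitted; onsets are limited to one consonant).
Epenthesis after each stranded consonant: /n/ → /nə/, /d/ → /də/, /h/ → /hə/.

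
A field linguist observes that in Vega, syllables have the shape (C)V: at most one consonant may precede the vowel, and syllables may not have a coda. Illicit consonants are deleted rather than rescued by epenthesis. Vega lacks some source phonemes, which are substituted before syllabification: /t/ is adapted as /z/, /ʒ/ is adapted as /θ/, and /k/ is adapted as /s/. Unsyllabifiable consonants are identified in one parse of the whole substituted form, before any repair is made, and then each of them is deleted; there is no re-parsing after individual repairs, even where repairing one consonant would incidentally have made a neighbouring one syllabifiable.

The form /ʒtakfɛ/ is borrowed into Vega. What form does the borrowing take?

zafɛ

Substitution: /ʒ/ → /θ/, /t/ → /z/, /k/ → /s/, giving /θzasfɛ/.
Syllabifying with onset maximization leaves /θ/, /s/ stranded (no codas are permitted; onsets are limited to one consonant).
Deletion applies to /θ/, /s/.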